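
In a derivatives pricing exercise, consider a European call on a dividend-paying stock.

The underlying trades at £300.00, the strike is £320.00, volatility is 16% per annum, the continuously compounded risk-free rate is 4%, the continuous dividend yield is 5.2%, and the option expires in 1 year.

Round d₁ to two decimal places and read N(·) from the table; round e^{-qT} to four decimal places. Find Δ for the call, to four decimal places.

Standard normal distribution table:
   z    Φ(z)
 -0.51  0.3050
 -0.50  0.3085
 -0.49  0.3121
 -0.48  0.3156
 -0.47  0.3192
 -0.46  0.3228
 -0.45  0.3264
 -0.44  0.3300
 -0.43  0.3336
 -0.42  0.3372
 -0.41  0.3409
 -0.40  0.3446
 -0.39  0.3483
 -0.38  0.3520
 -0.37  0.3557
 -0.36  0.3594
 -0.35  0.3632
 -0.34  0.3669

σ√T = 0.16 × 1.0000 = 0.1600
ln(S/K) + (r − q + σ²/2)T = ln(300/320) + (0.04 − 0.052 + 0.16²/2)·1 = -0.0645 + 0.0008 = -0.0637
d₁ = -0.0637 / 0.1600 = -0.3984 which rounds to -0.40
N(d₁) = N(-0.40) = 0.3446
Δ_call = exp(−qT)·N(d₁) = 0.9493·0.3446 = 0.3271

0.3271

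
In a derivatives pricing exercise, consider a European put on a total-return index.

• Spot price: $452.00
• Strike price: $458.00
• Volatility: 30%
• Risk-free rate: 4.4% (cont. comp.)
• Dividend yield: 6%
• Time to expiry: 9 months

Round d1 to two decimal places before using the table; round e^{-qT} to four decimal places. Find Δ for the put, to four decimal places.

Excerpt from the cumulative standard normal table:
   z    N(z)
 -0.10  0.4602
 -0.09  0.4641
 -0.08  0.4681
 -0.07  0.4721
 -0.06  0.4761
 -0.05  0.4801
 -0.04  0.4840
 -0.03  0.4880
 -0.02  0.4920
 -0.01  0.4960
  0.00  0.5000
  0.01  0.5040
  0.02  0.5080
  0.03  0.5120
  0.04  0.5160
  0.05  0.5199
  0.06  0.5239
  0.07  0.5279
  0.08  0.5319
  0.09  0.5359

σ√T = 0.3·√0.75 = 0.2598
d₁ = [ln(452/458) + (0.044 − 0.06 + 0.3²/2)·0.75] / 0.2598 = [-0.0132 + 0.0217] / 0.2598 = 0.0330 → 0.03
N(d₁) = N(0.03) = 0.5120
Δ_put = e^(−qT)·(N(d₁) − 1) = 0.9560·(0.5120 − 1) = -0.4665

-0.4665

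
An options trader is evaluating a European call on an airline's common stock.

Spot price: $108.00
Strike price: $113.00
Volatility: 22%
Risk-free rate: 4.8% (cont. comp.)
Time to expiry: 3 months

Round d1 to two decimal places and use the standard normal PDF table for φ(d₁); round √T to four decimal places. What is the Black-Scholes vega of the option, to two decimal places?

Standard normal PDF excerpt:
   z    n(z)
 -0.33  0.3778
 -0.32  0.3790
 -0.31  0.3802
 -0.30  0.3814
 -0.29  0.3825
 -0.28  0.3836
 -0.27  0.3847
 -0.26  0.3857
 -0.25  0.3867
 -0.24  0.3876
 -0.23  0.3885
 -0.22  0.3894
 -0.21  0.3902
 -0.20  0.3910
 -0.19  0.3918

20.88

T = 0.25;  σ√T = 0.1100
d₁ = [ln(108/113) + (0.048 + 0.22²/2)·0.25] / 0.1100 = [-0.0453 + 0.0181] / 0.1100 = -0.2473 which rounds to -0.25
√T = √0.25 = 0.5000
φ(d₁) = φ(-0.25) = 0.3867
vega = S·φ(d₁)·√T = 108·0.3867·0.5000 = 20.8818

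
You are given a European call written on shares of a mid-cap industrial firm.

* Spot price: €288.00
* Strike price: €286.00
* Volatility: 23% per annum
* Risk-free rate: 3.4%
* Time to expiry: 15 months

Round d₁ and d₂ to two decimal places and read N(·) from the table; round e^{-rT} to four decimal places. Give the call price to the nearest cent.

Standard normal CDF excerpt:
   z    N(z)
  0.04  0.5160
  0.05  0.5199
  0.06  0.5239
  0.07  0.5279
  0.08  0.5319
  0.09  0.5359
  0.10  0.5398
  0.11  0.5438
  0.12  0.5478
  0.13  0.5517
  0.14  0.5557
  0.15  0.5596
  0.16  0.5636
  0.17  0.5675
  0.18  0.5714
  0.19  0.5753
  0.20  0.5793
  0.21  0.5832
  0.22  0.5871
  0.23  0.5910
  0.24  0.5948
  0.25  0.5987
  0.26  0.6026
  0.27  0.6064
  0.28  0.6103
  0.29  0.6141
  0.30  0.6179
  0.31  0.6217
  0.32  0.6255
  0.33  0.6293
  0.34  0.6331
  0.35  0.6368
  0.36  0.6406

€36.54

T = 1.25;  σ√T = 0.2571
ln(S/K) + (r + σ²/2)T = ln(288/286) + (0.034 + 0.23²/2)·1.25 = 0.0070 + 0.0756 = 0.0825
d₁ = 0.0825 / 0.2571 = 0.3209 ⇒ 0.32
d₂ = d₁ − σ√T = 0.3209 − 0.2571 = 0.0638 ⇒ 0.06
e^(−rT) = e^(−0.034·1.25) = 0.9584
C = 288·N(0.32) − 286·0.9584·N(0.06) = 288·0.6255 − 286·0.9584·0.5239 = 180.1440 − 143.6022 = 36.5418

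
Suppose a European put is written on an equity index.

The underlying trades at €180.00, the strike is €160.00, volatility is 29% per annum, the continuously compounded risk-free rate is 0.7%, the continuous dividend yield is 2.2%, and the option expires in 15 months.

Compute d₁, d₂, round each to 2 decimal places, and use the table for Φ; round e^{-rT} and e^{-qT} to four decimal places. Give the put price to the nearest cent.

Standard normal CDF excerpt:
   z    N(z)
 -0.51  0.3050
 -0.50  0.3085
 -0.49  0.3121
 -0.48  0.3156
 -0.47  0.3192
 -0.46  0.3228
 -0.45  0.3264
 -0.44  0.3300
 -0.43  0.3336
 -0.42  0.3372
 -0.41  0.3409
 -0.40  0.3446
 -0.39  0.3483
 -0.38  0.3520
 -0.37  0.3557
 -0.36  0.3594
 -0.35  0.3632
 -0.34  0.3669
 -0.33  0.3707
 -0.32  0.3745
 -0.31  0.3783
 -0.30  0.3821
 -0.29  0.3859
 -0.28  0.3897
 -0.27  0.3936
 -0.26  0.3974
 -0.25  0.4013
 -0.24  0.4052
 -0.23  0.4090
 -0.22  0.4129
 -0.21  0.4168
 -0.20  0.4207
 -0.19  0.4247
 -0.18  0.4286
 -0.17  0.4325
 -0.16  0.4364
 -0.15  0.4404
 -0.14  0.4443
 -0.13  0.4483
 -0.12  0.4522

T = 1.25;  σ√T = 0.3242
d₁ = [ln(180/160) + (0.007 − 0.022 + 0.29²/2)·1.25] / 0.3242 = [0.1178 + 0.0338] / 0.3242 = 0.4676 ≈ 0.47
d₂ = d₁ − σ√T = 0.4676 − 0.3242 = 0.1433 ≈ 0.14
exp(−qT) = exp(−0.022·1.25) = 0.9729;  exp(−rT) = exp(−0.007·1.25) = 0.9913
N(−d₂) = N(-0.14) = 0.4443;  N(−d₁) = N(-0.47) = 0.3192
P = 160·0.9913·0.4443 − 180·0.9729·0.3192 = 70.4695 − 55.8989 = 14.5706

€14.57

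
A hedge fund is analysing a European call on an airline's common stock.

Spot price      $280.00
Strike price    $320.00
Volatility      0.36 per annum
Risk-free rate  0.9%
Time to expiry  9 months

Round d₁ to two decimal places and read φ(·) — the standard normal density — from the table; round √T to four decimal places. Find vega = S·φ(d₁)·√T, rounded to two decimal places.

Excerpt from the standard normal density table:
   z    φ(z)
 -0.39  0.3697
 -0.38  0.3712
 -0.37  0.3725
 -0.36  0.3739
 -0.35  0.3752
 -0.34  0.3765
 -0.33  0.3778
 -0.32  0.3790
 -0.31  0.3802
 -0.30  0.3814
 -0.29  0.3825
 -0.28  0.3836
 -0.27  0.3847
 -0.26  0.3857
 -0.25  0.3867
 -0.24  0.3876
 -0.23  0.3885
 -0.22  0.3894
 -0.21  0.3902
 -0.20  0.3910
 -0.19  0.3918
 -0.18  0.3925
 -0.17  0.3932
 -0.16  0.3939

93.77

σ√T = 0.36·√0.75 = 0.3118
ln(S/K) + (r + σ²/2)T = ln(280/320) + (0.009 + 0.36²/2)·0.75 = -0.1335 + 0.0553 = -0.0782
d₁ = -0.0782 / 0.3118 = -0.2508 ≈ -0.25
√T = √0.75 = 0.8660
φ(d₁) = φ(-0.25) = 0.3867
vega = S·φ(d₁)·√T = 280·0.3867·0.8660 = 93.7670
(Vega is the same for a European call and put with the same parameters.)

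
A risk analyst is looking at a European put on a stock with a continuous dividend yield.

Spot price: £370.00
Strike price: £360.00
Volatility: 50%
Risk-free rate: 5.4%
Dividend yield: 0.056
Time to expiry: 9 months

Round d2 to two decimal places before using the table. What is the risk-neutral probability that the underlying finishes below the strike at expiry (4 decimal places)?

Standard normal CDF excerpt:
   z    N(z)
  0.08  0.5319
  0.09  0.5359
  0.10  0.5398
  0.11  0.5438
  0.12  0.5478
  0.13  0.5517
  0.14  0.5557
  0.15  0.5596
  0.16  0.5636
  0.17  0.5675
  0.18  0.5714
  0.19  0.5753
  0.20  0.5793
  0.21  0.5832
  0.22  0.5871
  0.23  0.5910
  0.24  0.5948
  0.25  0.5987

0.5636

σ√T = 0.5 × 0.8660 = 0.4330
ln(S/K) + (r − q + σ²/2)T = ln(370/360) + (0.054 − 0.056 + 0.5²/2)·0.75 = 0.0274 + 0.0922 = 0.1196
d₁ = 0.1196 / 0.4330 = 0.2763 ≈ 0.28
d₂ = d₁ − σ√T = 0.2763 − 0.4330 = -0.1567 ≈ -0.16
Pr(exercise) under Q = N(−d₂) = N(0.16) = 0.5636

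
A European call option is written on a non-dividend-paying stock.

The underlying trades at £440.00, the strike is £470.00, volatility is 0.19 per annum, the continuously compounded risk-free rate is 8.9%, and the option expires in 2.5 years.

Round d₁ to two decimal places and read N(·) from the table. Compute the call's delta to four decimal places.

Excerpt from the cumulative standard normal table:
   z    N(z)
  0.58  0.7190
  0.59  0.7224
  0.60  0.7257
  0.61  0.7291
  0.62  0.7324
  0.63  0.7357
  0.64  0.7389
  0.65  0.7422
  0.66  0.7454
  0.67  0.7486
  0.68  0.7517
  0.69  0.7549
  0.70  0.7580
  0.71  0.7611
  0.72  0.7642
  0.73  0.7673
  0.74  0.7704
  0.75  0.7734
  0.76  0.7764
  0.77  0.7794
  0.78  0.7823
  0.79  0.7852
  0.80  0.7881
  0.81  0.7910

σ√T = 0.19·√2.5 = 0.3004
ln(S/K) + (r + σ²/2)T = ln(440/470) + (0.089 + 0.19²/2)·2.5 = -0.0660 + 0.2676 = 0.2017
d₁ = 0.2017 / 0.3004 = 0.6713 ≈ 0.67
N(d₁) = N(0.67) = 0.7486
Δ_call = N(d₁) = 0.7486

0.7486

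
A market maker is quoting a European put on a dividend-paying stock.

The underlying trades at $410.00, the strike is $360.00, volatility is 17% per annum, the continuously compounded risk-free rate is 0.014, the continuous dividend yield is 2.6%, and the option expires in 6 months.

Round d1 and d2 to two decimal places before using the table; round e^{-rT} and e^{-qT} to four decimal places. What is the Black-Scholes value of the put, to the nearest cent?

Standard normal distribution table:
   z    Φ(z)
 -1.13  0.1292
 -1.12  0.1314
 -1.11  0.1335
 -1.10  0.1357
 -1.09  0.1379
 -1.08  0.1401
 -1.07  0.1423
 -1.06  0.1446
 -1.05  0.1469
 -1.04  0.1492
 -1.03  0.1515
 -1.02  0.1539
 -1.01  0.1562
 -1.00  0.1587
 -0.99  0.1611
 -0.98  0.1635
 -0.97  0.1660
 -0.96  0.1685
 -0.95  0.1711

$3.53

σ√T = 0.17 × 0.7071 = 0.1202
ln(S/K) + (r − q + σ²/2)T = ln(410/360) + (0.014 − 0.026 + 0.17²/2)·0.5 = 0.1301 + 0.0012 = 0.1313
d₁ = 0.1313 / 0.1202 = 1.0921 ≈ 1.09
d₂ = d₁ − σ√T = 1.0921 − 0.1202 = 0.9719 ≈ 0.97
e^(−qT) = e^(−0.026·0.5) = 0.9871;  e^(−rT) = e^(−0.014·0.5) = 0.9930
P = 360·0.9930·N(-0.97) − 410·0.9871·N(-1.09) = 360·0.9930·0.1660 − 410·0.9871·0.1379 = 59.3417 − 55.8096 = 3.5320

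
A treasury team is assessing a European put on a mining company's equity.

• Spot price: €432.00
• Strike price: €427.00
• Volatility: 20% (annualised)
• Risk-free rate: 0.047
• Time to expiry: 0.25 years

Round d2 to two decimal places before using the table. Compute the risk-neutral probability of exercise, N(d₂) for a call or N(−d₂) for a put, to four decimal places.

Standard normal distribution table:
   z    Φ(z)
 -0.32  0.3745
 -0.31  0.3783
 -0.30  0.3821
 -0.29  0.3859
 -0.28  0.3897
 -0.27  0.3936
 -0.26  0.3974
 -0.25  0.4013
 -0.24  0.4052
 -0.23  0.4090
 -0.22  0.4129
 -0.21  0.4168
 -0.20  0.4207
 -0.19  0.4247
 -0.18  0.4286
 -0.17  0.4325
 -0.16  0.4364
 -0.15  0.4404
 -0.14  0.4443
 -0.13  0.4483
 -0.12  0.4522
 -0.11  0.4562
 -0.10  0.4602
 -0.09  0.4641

T = 0.25;  σ√T = 0.1000
d₁ = [ln(432/427) + (0.047 + ½·0.2²)·0.25] / (σ√T) = (0.0116 + 0.0168) / 0.1000 = 0.2839 → 0.28
d₂ = 0.2839 − 0.1000 = 0.1839 → 0.18
Pr(exercise) under Q = N(−d₂) = N(-0.18) = 0.4286

0.4286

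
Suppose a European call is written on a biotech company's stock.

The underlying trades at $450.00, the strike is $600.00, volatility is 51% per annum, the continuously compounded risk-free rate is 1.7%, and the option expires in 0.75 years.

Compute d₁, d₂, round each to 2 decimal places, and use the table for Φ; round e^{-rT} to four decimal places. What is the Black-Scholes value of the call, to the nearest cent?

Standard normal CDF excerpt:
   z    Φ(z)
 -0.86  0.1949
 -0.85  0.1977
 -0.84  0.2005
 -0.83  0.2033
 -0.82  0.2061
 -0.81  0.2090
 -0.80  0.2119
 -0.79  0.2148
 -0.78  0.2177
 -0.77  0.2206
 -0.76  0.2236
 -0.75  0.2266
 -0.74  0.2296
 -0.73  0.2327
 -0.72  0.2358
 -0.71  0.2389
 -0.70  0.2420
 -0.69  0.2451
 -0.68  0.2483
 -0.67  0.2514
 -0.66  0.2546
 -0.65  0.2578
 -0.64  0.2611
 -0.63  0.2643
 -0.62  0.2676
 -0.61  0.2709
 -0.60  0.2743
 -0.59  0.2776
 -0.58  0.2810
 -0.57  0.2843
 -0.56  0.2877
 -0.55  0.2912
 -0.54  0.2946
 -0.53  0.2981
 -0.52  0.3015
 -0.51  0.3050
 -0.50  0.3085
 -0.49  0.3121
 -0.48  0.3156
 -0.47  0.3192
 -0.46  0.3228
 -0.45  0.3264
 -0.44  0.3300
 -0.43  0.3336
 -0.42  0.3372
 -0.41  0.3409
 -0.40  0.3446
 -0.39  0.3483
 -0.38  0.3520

$36.30

T = 0.75;  σ√T = 0.4417
d₁ = [ln(450/600) + (0.017 + 0.51²/2)·0.75] / 0.4417 = [-0.2877 + 0.1103] / 0.4417 = -0.4016 → -0.40
d₂ = d₁ − σ√T = -0.4016 − 0.4417 = -0.8433 → -0.84
exp(−rT) = exp(−0.017·0.75) = 0.9873
N(d₁) = N(-0.40) = 0.3446;  N(d₂) = N(-0.84) = 0.2005
C = 450·0.3446 − 600·0.9873·0.2005 = 155.0700 − 118.7722 = 36.2978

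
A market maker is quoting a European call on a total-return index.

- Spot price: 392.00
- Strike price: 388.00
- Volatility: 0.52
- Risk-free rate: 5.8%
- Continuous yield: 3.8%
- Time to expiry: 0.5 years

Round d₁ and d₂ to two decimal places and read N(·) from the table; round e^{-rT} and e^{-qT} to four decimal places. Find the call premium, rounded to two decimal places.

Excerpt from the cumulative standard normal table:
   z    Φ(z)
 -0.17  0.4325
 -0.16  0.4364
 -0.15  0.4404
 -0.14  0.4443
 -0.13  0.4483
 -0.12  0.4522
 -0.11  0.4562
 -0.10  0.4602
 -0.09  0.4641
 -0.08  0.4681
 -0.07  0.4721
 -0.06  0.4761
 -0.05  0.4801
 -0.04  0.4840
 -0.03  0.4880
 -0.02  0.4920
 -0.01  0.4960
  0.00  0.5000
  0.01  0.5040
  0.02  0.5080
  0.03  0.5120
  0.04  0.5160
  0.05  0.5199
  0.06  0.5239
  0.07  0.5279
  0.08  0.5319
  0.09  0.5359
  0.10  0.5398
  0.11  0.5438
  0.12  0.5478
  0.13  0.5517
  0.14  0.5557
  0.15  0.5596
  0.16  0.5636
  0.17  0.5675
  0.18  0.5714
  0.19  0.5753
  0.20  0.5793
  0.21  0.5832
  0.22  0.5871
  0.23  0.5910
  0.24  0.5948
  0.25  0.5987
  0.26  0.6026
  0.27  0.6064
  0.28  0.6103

59.81

σ√T = 0.52·√0.5 = 0.3677
d₁ = [ln(392/388) + (0.058 − 0.038 + 0.52²/2)·0.5] / 0.3677 = [0.0103 + 0.0776] / 0.3677 = 0.2389 ≈ 0.24
d₂ = d₁ − σ√T = 0.2389 − 0.3677 = -0.1288 ≈ -0.13
exp(−qT) = exp(−0.038·0.5) = 0.9812;  exp(−rT) = exp(−0.058·0.5) = 0.9714
C = 392·0.9812·N(0.24) − 388·0.9714·N(-0.13) = 392·0.9812·0.5948 − 388·0.9714·0.4483 = 228.7782 − 168.9657 = 59.8125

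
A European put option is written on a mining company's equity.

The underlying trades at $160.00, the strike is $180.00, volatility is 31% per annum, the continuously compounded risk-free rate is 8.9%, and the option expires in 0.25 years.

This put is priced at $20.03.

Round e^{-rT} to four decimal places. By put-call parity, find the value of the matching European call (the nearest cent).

exp(−rT) = exp(−0.089·0.25) = 0.9780
Put-call parity: C − P = S − K·e^(−rT) = 160 − 180·0.9780 = 160 − 176.0400 = -16.0400
C = P + (C − P) = 20.03 + (-16.0400) = 3.9900

$3.99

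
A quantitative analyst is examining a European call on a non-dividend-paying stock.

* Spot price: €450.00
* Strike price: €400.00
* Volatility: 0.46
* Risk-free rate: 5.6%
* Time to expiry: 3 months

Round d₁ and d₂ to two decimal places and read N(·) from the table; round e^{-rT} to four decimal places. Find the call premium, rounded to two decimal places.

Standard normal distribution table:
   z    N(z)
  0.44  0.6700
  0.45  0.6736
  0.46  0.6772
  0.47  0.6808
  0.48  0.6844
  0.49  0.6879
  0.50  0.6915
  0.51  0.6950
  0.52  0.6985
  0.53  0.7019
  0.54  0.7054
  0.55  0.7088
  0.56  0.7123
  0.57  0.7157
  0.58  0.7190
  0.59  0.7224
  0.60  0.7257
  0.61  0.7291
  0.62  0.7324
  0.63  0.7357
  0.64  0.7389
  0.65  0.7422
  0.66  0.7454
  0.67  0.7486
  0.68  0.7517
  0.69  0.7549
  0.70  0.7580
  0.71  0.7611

€72.59

σ√T = 0.46 × 0.5000 = 0.2300
d₁ = [ln(450/400) + (0.056 + 0.46²/2)·0.25] / 0.2300 = [0.1178 + 0.0404] / 0.2300 = 0.6880 ≈ 0.69
d₂ = d₁ − σ√T = 0.6880 − 0.2300 = 0.4580 ≈ 0.46
e^(−rT) = e^(−0.056·0.25) = 0.9861
N(d₁) = N(0.69) = 0.7549;  N(d₂) = N(0.46) = 0.6772
C = 450·0.7549 − 400·0.9861·0.6772 = 339.7050 − 267.1148 = 72.5902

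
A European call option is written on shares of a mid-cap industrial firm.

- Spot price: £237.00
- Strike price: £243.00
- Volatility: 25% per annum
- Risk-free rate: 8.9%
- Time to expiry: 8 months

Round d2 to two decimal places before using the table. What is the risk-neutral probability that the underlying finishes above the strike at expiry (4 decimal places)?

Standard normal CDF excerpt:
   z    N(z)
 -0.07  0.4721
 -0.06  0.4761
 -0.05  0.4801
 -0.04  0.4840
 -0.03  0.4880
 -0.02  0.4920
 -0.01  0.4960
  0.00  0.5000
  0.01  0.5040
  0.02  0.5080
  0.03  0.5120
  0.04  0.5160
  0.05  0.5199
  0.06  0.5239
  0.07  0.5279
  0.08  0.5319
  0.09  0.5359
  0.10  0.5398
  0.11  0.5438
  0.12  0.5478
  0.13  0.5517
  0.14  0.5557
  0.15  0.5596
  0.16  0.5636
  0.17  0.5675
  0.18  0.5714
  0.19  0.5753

σ√T = 0.25·√0.6667 = 0.2041
d₁ = [ln(237/243) + (0.089 + 0.25²/2)·0.6667] / 0.2041 = [-0.0250 + 0.0802] / 0.2041 = 0.2703 → 0.27
d₂ = d₁ − σ√T = 0.2703 − 0.2041 = 0.0661 → 0.07
Pr(exercise) under Q = N(d₂) = 0.5279

0.5279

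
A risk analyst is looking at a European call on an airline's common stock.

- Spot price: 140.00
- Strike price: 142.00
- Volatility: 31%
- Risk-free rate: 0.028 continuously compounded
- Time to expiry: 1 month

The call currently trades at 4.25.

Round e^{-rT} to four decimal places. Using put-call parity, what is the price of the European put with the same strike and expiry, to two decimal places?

5.92

exp(−rT) = exp(−0.028·0.08333) = 0.9977
Put-call parity: C − P = S − K·e^(−rT) = 140 − 142·0.9977 = 140 − 141.6734 = -1.6734
P = C − (C − P) = 4.25 − (-1.6734) = 5.9234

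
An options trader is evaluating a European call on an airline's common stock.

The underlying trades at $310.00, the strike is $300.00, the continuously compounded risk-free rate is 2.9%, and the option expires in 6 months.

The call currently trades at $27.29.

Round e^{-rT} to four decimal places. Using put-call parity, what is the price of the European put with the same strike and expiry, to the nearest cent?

$12.97

e^(−rT) = e^(−0.029·0.5) = 0.9856
Put-call parity: C − P = S − K·e^(−rT) = 310 − 300·0.9856 = 310 − 295.6800 = 14.3200
P = C − (C − P) = 27.29 − (14.3200) = 12.9700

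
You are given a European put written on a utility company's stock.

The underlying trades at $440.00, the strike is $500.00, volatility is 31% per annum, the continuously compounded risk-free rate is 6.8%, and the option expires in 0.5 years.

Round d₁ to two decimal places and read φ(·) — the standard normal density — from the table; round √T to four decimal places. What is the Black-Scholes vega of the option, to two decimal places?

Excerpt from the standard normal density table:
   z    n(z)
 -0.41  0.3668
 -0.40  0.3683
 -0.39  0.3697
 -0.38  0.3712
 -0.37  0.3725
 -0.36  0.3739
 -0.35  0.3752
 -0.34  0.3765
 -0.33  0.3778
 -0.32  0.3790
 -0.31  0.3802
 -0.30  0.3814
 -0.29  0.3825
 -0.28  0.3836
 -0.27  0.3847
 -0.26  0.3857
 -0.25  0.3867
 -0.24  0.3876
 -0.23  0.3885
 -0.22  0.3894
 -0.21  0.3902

σ√T = 0.31·√0.5 = 0.2192
ln(S/K) + (r + σ²/2)T = ln(440/500) + (0.068 + 0.31²/2)·0.5 = -0.1278 + 0.0580 = -0.0698
d₁ = -0.0698 / 0.2192 = -0.3185 ≈ -0.32
√T = √0.5 = 0.7071
φ(d₁) = φ(-0.32) = 0.3790
vega = S·φ(d₁)·√T = 440·0.3790·0.7071 = 117.9160
(Call and put vega coincide under Black-Scholes.)

117.92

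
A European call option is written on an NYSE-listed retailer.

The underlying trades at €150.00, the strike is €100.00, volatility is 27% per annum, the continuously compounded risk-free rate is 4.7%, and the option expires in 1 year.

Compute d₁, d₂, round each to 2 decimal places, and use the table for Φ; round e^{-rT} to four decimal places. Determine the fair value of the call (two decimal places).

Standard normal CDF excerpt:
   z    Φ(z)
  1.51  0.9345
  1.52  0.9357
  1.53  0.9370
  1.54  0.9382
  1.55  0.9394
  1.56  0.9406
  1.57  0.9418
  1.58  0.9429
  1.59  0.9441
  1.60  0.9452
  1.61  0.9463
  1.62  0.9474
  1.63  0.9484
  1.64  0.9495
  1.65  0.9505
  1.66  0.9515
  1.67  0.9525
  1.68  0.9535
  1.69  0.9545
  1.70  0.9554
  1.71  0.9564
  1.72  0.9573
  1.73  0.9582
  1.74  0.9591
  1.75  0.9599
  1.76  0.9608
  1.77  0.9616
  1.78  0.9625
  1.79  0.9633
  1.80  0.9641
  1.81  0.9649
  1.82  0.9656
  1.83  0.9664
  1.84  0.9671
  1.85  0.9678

T = 1;  σ√T = 0.2700
ln(S/K) + (r + σ²/2)T = ln(150/100) + (0.047 + 0.27²/2)·1 = 0.4055 + 0.0834 = 0.4889
d₁ = 0.4889 / 0.2700 = 1.8108 ⇒ 1.81
d₂ = d₁ − σ√T = 1.8108 − 0.2700 = 1.5408 ⇒ 1.54
exp(−rT) = exp(−0.047·1) = 0.9541
C = 150·N(1.81) − 100·0.9541·N(1.54) = 150·0.9649 − 100·0.9541·0.9382 = 144.7350 − 89.5137 = 55.2213

€55.22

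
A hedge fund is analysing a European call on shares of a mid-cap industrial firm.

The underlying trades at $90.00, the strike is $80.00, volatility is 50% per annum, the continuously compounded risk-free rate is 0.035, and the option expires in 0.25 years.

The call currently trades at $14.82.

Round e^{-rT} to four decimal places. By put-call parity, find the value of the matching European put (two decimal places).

e^(−rT) = e^(−0.035·0.25) = 0.9913
Put-call parity: C − P = S − K·e^(−rT) = 90 − 80·0.9913 = 90 − 79.3040 = 10.6960
P = C − (C − P) = 14.82 − (10.6960) = 4.1240

$4.12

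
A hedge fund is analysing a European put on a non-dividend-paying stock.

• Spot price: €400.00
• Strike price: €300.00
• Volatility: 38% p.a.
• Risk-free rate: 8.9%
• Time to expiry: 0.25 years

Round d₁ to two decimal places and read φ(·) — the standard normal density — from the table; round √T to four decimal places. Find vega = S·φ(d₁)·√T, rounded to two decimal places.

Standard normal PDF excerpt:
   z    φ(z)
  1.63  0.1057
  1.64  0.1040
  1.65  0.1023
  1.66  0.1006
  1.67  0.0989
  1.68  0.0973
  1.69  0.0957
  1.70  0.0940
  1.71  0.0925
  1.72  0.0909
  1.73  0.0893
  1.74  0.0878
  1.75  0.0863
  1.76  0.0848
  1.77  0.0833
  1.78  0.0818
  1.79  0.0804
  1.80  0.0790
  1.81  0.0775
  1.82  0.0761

17.86

σ√T = 0.38 × 0.5000 = 0.1900
d₁ = [ln(400/300) + (0.089 + 0.38²/2)·0.25] / 0.1900 = [0.2877 + 0.0403] / 0.1900 = 1.7262 ⇒ 1.73
√T = √0.25 = 0.5000
φ(d₁) = φ(1.73) = 0.0893
vega = S·φ(d₁)·√T = 400·0.0893·0.5000 = 17.8600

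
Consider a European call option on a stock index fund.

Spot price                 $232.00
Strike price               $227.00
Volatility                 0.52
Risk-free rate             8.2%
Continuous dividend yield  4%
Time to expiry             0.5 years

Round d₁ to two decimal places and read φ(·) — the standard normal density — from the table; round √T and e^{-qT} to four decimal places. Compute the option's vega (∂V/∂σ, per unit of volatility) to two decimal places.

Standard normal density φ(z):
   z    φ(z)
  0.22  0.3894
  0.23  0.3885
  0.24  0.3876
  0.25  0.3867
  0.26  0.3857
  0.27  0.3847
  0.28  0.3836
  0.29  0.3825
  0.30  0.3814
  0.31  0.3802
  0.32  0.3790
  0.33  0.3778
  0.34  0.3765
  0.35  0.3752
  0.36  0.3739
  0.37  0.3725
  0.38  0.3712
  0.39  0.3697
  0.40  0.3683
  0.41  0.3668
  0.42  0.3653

T = 0.5;  σ√T = 0.3677
d₁ = [ln(232/227) + (0.082 − 0.04 + ½·0.52²)·0.5] / (σ√T) = (0.0218 + 0.0886) / 0.3677 = 0.3002 → 0.30
√T = √0.5 = 0.7071
φ(d₁) = φ(0.30) = 0.3814
exp(−qT) = exp(−0.04·0.5) = 0.9802
vega = S·exp(−qT)·φ(d₁)·√T = 232·0.9802·0.3814·0.7071 = 61.3288
(Call and put vega coincide under Black-Scholes.)

61.33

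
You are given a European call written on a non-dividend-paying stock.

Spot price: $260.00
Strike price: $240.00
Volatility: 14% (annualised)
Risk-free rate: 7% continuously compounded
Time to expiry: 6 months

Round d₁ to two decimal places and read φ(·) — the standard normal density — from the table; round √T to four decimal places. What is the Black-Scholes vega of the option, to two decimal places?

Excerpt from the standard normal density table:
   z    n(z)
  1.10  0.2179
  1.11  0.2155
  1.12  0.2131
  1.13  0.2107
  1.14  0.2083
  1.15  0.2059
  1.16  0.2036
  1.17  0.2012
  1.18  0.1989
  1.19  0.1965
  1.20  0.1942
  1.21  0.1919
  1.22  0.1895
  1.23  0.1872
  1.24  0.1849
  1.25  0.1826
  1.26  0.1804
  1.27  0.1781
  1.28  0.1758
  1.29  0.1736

σ√T = 0.14·√0.5 = 0.0990
d₁ = [ln(260/240) + (0.07 + 0.14²/2)·0.5] / 0.0990 = [0.0800 + 0.0399] / 0.0990 = 1.2116 → 1.21
√T = √0.5 = 0.7071
φ(d₁) = φ(1.21) = 0.1919
vega = S·φ(d₁)·√T = 260·0.1919·0.7071 = 35.2800

35.28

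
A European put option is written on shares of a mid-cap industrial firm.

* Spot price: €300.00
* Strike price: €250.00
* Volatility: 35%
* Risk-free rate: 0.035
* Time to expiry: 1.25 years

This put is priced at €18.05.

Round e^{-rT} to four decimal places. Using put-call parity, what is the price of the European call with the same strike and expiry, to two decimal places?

e^(−rT) = e^(−0.035·1.25) = 0.9572
Put-call parity: C − P = S − K·e^(−rT) = 300 − 250·0.9572 = 300 − 239.3000 = 60.7000
C = P + (C − P) = 18.05 + (60.7000) = 78.7500

€78.75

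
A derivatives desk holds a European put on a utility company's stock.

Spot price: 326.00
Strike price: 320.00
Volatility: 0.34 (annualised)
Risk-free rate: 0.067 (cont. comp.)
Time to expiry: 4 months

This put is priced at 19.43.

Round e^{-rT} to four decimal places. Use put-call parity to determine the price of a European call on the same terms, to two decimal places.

32.50

exp(−rT) = exp(−0.067·0.3333) = 0.9779
Put-call parity: C − P = S − K·e^(−rT) = 326 − 320·0.9779 = 326 − 312.9280 = 13.0720
C = P + (C − P) = 19.43 + (13.0720) = 32.5020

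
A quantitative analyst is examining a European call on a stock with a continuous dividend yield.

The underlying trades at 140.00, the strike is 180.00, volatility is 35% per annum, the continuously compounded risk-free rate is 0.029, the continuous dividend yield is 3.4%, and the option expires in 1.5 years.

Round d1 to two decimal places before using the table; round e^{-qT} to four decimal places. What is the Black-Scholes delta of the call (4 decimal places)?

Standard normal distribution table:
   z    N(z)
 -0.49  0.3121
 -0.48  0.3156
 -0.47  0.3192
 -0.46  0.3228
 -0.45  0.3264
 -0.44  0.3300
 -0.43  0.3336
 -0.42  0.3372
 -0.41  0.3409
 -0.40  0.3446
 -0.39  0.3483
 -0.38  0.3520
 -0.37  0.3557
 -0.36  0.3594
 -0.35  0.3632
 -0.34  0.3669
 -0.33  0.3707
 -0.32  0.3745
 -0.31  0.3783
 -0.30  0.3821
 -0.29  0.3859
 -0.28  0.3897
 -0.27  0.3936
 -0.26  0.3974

T = 1.5;  σ√T = 0.4287
d₁ = [ln(140/180) + (0.029 − 0.034 + ½·0.35²)·1.5] / (σ√T) = (-0.2513 + 0.0844) / 0.4287 = -0.3894 ≈ -0.39
N(d₁) = N(-0.39) = 0.3483
Δ_call = exp(−qT)·N(d₁) = 0.9503·0.3483 = 0.3310

0.3310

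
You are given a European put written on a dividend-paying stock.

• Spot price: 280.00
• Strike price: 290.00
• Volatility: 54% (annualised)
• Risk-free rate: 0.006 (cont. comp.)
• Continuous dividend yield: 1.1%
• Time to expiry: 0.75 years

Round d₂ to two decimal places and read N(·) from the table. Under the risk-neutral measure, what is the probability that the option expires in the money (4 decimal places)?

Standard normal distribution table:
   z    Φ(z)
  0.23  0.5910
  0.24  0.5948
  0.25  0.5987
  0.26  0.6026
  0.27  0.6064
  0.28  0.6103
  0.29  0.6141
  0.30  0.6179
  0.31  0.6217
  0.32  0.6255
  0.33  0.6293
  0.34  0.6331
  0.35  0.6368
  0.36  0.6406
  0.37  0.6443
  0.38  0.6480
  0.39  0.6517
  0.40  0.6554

0.6255

σ√T = 0.54 × 0.8660 = 0.4677
d₁ = [ln(280/290) + (0.006 − 0.011 + 0.54²/2)·0.75] / 0.4677 = [-0.0351 + 0.1056] / 0.4677 = 0.1508 → 0.15
d₂ = d₁ − σ√T = 0.1508 − 0.4677 = -0.3169 → -0.32
Pr(exercise) under Q = N(−d₂) = N(0.32) = 0.6255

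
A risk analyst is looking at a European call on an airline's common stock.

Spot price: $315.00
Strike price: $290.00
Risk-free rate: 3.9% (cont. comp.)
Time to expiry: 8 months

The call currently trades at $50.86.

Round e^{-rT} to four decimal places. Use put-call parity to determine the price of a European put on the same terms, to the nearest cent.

$18.41

exp(−rT) = exp(−0.039·0.6667) = 0.9743
Put-call parity: C − P = S − K·e^(−rT) = 315 − 290·0.9743 = 315 − 282.5470 = 32.4530
P = C − (C − P) = 50.86 − (32.4530) = 18.4070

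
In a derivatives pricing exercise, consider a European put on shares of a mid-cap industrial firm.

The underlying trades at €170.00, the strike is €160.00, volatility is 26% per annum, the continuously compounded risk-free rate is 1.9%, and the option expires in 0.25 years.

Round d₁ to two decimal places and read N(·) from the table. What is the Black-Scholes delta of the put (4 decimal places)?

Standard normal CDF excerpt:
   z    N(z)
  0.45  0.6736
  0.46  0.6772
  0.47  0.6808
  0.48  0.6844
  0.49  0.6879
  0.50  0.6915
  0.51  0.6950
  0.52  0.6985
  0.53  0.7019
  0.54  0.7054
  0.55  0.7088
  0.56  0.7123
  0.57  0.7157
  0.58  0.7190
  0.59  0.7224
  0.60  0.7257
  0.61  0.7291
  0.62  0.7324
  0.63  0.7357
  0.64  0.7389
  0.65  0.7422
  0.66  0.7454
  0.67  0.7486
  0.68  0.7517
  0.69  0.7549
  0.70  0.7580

σ√T = 0.26 × 0.5000 = 0.1300
d₁ = [ln(170/160) + (0.019 + 0.26²/2)·0.25] / 0.1300 = [0.0606 + 0.0132] / 0.1300 = 0.5679 → 0.57
N(d₁) = N(0.57) = 0.7157
Δ_put = N(d₁) − 1 = 0.7157 − 1 = -0.2843

-0.2843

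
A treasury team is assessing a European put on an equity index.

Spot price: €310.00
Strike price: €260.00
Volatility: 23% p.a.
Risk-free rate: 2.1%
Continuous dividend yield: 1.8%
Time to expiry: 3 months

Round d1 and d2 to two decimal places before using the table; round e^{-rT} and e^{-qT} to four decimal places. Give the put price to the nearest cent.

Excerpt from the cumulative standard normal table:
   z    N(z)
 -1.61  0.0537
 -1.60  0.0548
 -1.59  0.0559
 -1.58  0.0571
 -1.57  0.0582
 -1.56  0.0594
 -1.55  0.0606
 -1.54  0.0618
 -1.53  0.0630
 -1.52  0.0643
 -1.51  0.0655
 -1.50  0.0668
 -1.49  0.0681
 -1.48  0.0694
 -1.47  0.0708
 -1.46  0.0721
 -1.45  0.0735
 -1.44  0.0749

σ√T = 0.23 × 0.5000 = 0.1150
ln(S/K) + (r − q + σ²/2)T = ln(310/260) + (0.021 − 0.018 + 0.23²/2)·0.25 = 0.1759 + 0.0074 = 0.1833
d₁ = 0.1833 / 0.1150 = 1.5935 → 1.59
d₂ = d₁ − σ√T = 1.5935 − 0.1150 = 1.4785 → 1.48
exp(−qT) = exp(−0.018·0.25) = 0.9955;  exp(−rT) = exp(−0.021·0.25) = 0.9948
N(−d₂) = N(-1.48) = 0.0694;  N(−d₁) = N(-1.59) = 0.0559
P = 260·0.9948·0.0694 − 310·0.9955·0.0559 = 17.9502 − 17.2510 = 0.6992

€0.70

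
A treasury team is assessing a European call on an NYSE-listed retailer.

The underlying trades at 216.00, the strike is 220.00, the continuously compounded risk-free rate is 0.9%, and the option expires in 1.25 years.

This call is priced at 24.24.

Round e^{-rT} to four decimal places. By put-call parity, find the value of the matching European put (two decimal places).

25.78

e^(−rT) = e^(−0.009·1.25) = 0.9888
Put-call parity: C − P = S − K·e^(−rT) = 216 − 220·0.9888 = 216 − 217.5360 = -1.5360
P = C − (C − P) = 24.24 − (-1.5360) = 25.7760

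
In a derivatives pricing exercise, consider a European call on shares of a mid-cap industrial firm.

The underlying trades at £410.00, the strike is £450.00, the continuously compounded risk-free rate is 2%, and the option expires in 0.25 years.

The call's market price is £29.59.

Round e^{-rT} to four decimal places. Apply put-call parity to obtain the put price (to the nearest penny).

£67.34

e^(−rT) = e^(−0.02·0.25) = 0.9950
Put-call parity: C − P = S − K·e^(−rT) = 410 − 450·0.9950 = 410 − 447.7500 = -37.7500
P = C − (C − P) = 29.59 − (-37.7500) = 67.3400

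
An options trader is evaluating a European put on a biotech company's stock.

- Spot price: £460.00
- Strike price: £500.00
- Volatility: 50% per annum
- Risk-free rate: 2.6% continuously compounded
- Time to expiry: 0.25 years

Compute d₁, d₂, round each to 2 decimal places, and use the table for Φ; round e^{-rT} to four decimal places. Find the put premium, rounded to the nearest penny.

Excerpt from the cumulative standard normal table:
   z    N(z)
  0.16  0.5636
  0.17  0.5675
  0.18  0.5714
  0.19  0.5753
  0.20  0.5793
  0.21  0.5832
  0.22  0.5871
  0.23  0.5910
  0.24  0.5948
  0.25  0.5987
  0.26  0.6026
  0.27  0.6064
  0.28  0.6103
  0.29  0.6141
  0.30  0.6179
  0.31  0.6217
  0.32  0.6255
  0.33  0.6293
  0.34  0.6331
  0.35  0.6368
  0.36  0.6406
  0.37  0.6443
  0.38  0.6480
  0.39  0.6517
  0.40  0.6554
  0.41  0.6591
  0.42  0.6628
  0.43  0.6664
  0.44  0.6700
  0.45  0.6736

σ√T = 0.5·√0.25 = 0.2500
d₁ = [ln(460/500) + (0.026 + ½·0.5²)·0.25] / (σ√T) = (-0.0834 + 0.0377) / 0.2500 = -0.1825 ≈ -0.18
d₂ = -0.1825 − 0.2500 = -0.4325 ≈ -0.43
exp(−rT) = exp(−0.026·0.25) = 0.9935
N(−d₂) = N(0.43) = 0.6664;  N(−d₁) = N(0.18) = 0.5714
P = 500·0.9935·0.6664 − 460·0.5714 = 331.0342 − 262.8440 = 68.1902

£68.19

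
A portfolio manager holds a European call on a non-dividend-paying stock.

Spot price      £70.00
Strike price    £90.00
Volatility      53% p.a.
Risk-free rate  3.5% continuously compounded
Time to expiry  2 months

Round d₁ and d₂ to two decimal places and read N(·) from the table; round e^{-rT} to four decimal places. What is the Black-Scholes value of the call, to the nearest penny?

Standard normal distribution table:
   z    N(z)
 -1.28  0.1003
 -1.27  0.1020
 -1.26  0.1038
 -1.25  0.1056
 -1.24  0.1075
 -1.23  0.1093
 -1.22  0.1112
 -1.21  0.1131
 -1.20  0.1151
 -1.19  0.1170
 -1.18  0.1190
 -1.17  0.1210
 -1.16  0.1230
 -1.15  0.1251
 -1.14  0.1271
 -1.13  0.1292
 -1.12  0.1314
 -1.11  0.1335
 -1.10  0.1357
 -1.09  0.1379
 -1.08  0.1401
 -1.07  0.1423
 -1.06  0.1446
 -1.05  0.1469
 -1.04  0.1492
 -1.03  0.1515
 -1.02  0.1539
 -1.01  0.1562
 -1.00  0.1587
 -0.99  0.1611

£0.99

σ√T = 0.53·√0.1667 = 0.2164
ln(S/K) + (r + σ²/2)T = ln(70/90) + (0.035 + 0.53²/2)·0.1667 = -0.2513 + 0.0292 = -0.2221
d₁ = -0.2221 / 0.2164 = -1.0263 → -1.03
d₂ = d₁ − σ√T = -1.0263 − 0.2164 = -1.2427 → -1.24
e^(−rT) = e^(−0.035·0.1667) = 0.9942
N(d₁) = N(-1.03) = 0.1515;  N(d₂) = N(-1.24) = 0.1075
C = 70·0.1515 − 90·0.9942·0.1075 = 10.6050 − 9.6189 = 0.9861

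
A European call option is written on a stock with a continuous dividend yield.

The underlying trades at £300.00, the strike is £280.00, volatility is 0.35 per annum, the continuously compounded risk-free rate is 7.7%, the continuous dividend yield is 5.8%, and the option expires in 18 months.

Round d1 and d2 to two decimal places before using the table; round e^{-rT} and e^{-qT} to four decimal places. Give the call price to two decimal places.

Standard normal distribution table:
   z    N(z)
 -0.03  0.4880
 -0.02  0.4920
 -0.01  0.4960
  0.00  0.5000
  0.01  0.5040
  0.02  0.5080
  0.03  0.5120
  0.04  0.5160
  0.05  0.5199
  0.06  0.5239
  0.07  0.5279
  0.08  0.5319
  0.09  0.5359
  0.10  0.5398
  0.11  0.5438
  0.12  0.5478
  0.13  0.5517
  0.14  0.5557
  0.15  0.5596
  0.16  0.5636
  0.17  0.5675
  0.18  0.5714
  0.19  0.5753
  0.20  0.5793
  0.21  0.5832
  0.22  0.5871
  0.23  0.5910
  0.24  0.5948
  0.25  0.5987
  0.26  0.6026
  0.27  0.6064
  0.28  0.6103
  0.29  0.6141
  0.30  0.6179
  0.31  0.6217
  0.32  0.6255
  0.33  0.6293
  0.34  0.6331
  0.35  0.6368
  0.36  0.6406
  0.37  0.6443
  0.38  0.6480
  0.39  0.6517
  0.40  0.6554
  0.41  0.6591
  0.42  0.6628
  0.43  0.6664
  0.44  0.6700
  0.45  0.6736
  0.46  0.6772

£58.53

T = 1.5;  σ√T = 0.4287
d₁ = [ln(300/280) + (0.077 − 0.058 + 0.35²/2)·1.5] / 0.4287 = [0.0690 + 0.1204] / 0.4287 = 0.4418 ⇒ 0.44
d₂ = d₁ − σ√T = 0.4418 − 0.4287 = 0.0131 ⇒ 0.01
e^(−qT) = e^(−0.058·1.5) = 0.9167;  e^(−rT) = e^(−0.077·1.5) = 0.8909
N(d₁) = N(0.44) = 0.6700;  N(d₂) = N(0.01) = 0.5040
C = 300·0.9167·0.6700 − 280·0.8909·0.5040 = 184.2567 − 125.7238 = 58.5329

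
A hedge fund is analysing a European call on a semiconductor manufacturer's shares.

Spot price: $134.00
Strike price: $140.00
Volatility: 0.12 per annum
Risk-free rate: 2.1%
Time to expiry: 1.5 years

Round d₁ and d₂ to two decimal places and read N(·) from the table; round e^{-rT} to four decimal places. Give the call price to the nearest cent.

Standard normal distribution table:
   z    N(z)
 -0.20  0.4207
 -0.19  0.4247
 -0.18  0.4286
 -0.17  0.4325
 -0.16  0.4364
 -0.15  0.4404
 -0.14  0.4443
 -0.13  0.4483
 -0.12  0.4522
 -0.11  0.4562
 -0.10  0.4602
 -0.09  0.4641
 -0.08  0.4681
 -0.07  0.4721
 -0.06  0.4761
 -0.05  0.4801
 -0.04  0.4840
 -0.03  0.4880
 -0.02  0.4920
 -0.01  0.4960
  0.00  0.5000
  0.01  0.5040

$7.26

T = 1.5;  σ√T = 0.1470
ln(S/K) + (r + σ²/2)T = ln(134/140) + (0.021 + 0.12²/2)·1.5 = -0.0438 + 0.0423 = -0.0015
d₁ = -0.0015 / 0.1470 = -0.0102 which rounds to -0.01
d₂ = d₁ − σ√T = -0.0102 − 0.1470 = -0.1572 which rounds to -0.16
exp(−rT) = exp(−0.021·1.5) = 0.9690
C = 134·N(-0.01) − 140·0.9690·N(-0.16) = 134·0.4960 − 140·0.9690·0.4364 = 66.4640 − 59.2020 = 7.2620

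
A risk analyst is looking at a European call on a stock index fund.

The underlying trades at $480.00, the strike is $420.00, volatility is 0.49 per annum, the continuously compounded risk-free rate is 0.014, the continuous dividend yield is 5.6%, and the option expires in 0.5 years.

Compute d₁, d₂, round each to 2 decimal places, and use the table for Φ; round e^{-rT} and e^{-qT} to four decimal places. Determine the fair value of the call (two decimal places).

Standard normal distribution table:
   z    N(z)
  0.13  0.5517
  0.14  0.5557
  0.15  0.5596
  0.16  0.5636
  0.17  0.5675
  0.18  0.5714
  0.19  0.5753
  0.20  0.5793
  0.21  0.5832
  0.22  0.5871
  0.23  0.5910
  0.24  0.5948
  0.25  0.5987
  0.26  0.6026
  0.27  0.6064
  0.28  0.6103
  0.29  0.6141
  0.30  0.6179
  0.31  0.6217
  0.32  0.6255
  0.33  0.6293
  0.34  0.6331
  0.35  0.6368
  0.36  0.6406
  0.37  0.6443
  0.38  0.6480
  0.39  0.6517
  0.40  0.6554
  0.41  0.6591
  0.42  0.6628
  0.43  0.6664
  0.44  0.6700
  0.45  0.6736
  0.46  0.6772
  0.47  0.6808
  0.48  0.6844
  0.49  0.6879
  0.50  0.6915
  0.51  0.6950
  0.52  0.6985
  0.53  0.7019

T = 0.5;  σ√T = 0.3465
d₁ = [ln(480/420) + (0.014 − 0.056 + ½·0.49²)·0.5] / (σ√T) = (0.1335 + 0.0390) / 0.3465 = 0.4980 which rounds to 0.50
d₂ = 0.4980 − 0.3465 = 0.1515 which rounds to 0.15
e^(−qT) = e^(−0.056·0.5) = 0.9724;  e^(−rT) = e^(−0.014·0.5) = 0.9930
N(d₁) = N(0.50) = 0.6915;  N(d₂) = N(0.15) = 0.5596
C = 480·0.9724·0.6915 − 420·0.9930·0.5596 = 322.7590 − 233.3868 = 89.3722

$89.37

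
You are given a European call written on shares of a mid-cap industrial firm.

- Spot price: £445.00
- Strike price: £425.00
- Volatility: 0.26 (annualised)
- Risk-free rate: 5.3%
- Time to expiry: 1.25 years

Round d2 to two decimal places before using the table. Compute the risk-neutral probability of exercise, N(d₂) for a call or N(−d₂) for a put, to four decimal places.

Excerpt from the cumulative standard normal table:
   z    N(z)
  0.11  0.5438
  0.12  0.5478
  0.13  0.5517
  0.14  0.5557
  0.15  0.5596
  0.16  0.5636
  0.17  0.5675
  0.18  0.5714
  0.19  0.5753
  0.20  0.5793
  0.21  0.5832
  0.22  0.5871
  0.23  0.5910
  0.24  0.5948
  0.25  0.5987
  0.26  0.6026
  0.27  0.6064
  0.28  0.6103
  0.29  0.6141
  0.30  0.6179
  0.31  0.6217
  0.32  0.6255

σ√T = 0.26 × 1.1180 = 0.2907
d₁ = [ln(445/425) + (0.053 + 0.26²/2)·1.25] / 0.2907 = [0.0460 + 0.1085] / 0.2907 = 0.5314 → 0.53
d₂ = d₁ − σ√T = 0.5314 − 0.2907 = 0.2408 → 0.24
Pr(exercise) under Q = N(d₂) = 0.5948

0.5948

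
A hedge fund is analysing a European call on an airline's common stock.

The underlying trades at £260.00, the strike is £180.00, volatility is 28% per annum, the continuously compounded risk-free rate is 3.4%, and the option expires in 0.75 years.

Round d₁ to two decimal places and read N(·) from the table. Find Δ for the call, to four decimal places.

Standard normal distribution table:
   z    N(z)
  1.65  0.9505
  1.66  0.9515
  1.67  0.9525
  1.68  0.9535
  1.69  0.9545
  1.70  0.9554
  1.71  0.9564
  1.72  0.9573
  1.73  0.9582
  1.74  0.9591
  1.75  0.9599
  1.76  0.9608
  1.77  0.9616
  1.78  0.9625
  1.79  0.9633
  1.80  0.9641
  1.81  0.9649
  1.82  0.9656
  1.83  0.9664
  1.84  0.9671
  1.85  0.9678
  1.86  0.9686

0.9591

T = 0.75;  σ√T = 0.2425
d₁ = [ln(260/180) + (0.034 + 0.28²/2)·0.75] / 0.2425 = [0.3677 + 0.0549] / 0.2425 = 1.7429 which rounds to 1.74
N(d₁) = N(1.74) = 0.9591
Δ_call = N(d₁) = 0.9591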